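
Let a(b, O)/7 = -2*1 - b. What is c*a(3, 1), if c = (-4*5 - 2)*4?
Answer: 3080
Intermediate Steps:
a(b, O) = -14 - 7*b (a(b, O) = 7*(-2*1 - b) = 7*(-2 - b) = -14 - 7*b)
c = -88 (c = (-20 - 2)*4 = -22*4 = -88)
c*a(3, 1) = -88*(-14 - 7*3) = -88*(-14 - 21) = -88*(-35) = 3080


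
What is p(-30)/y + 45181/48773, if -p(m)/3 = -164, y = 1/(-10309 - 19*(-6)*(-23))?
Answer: -310296317015/48773 ≈ -6.3620e+6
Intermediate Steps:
y = -1/12931 (y = 1/(-10309 + 114*(-23)) = 1/(-10309 - 2622) = 1/(-12931) = -1/12931 ≈ -7.7334e-5)
p(m) = 492 (p(m) = -3*(-164) = 492)
p(-30)/y + 45181/48773 = 492/(-1/12931) + 45181/48773 = 492*(-12931) + 45181*(1/48773) = -6362052 + 45181/48773 = -310296317015/48773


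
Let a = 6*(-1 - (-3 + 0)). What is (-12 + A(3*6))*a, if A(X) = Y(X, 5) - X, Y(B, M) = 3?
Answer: -324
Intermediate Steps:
A(X) = 3 - X
a = 12 (a = 6*(-1 - 1*(-3)) = 6*(-1 + 3) = 6*2 = 12)
(-12 + A(3*6))*a = (-12 + (3 - 3*6))*12 = (-12 + (3 - 1*18))*12 = (-12 + (3 - 18))*12 = (-12 - 15)*12 = -27*12 = -324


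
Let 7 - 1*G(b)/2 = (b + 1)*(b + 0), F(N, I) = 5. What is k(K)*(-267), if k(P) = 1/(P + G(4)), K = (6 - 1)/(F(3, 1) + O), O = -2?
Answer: 801/73 ≈ 10.973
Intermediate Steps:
G(b) = 14 - 2*b*(1 + b) (G(b) = 14 - 2*(b + 1)*(b + 0) = 14 - 2*(1 + b)*b = 14 - 2*b*(1 + b))
K = 5/3 (K = (6 - 1)/(5 - 2) = 5/3 ≈ 1.6667)
k(P) = 1/(-26 + P) (k(P) = 1/(P + (14 - 2*4 - 2*4**2)) = 1/(P + (14 - 8 - 2*16)) = 1/(P + (14 - 8 - 32)) = 1/(P - 26) = 1/(-26 + P))
k(K)*(-267) = -267/(-26 + 5/3) = -267/(-73/3) = -3/73*(-267) = 801/73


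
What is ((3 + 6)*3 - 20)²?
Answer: 49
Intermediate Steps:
((3 + 6)*3 - 20)² = (9*3 - 20)² = (27 - 20)² = 7² = 49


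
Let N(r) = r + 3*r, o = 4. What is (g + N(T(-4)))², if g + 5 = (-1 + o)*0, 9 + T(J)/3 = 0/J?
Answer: 12769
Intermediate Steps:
T(J) = -27 (T(J) = -27 + 3*(0/J) = -27 + 3*0 = -27 + 0 = -27)
N(r) = 4*r
g = -5 (g = -5 + (-1 + 4)*0 = -5 + 3*0 = -5 + 0 = -5)
(g + N(T(-4)))² = (-5 + 4*(-27))² = (-5 - 108)² = (-113)² = 12769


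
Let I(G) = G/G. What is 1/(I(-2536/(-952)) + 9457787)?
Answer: 1/9457788 ≈ 1.0573e-7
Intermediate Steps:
I(G) = 1
1/(I(-2536/(-952)) + 9457787) = 1/(1 + 9457787) = 1/9457788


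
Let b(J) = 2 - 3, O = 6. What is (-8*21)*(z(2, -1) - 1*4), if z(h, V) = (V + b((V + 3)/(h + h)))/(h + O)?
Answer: 714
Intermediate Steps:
b(J) = -1
z(h, V) = (-1 + V)/(6 + h) (z(h, V) = (V - 1)/(h + 6) = (-1 + V)/(6 + h))
(-8*21)*(z(2, -1) - 1*4) = (-8*21)*((-1 - 1)/(6 + 2) - 1*4) = -168*(-2/8 - 4) = -168*((⅛)*(-2) - 4) = -168*(-¼ - 4) = -168*(-17/4) = 714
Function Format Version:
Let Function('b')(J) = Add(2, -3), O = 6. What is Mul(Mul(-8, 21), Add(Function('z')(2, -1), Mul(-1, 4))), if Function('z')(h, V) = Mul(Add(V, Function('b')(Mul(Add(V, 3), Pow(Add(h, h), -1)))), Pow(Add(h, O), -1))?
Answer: 714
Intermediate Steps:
Function('b')(J) = -1
Function('z')(h, V) = Mul(Pow(Add(6, h), -1), Add(-1, V)) (Function('z')(h, V) = Mul(Add(V, -1), Pow(Add(h, 6), -1)) = Mul(Add(-1, V), Pow(Add(6, h), -1)) = Mul(Pow(Add(6, h), -1), Add(-1, V)))
Mul(Mul(-8, 21), Add(Function('z')(2, -1), Mul(-1, 4))) = Mul(Mul(-8, 21), Add(Mul(Pow(Add(6, 2), -1), Add(-1, -1)), Mul(-1, 4))) = Mul(-168, Add(Mul(Pow(8, -1), -2), -4)) = Mul(-168, Add(Mul(Rational(1, 8), -2), -4)) = Mul(-168, Add(Rational(-1, 4), -4)) = Mul(-168, Rational(-17, 4)) = 714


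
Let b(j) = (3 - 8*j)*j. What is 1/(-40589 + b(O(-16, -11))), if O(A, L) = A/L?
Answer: -121/4912789 ≈ -2.4630e-5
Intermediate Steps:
b(j) = j*(3 - 8*j)
1/(-40589 + b(O(-16, -11))) = 1/(-40589 + (-16/(-11))*(3 - (-128)/(-11))) = 1/(-40589 + (-16*(-1/11))*(3 - (-128)*(-1)/11)) = 1/(-40589 + 16*(3 - 8*16/11)/11) = 1/(-40589 + 16*(3 - 128/11)/11) = 1/(-40589 + (16/11)*(-95/11)) = 1/(-40589 - 1520/121) = 1/(-4912789/121) = -121/4912789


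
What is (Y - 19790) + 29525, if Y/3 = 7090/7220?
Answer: 7030797/722 ≈ 9737.9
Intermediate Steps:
Y = 2127/722 (Y = 3*(7090/7220) = 3*(7090*(1/7220)) = 3*(709/722) = 2127/722 ≈ 2.9460)
(Y - 19790) + 29525 = (2127/722 - 19790) + 29525 = -14286253/722 + 29525 = 7030797/722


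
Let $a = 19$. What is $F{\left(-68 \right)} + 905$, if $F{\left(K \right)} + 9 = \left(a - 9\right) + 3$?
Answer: $909$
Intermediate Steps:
$F{\left(K \right)} = 4$ ($F{\left(K \right)} = -9 + \left(\left(19 - 9\right) + 3\right) = -9 + \left(10 + 3\right) = -9 + 13 = 4$)
$F{\left(-68 \right)} + 905 = 4 + 905 = 909$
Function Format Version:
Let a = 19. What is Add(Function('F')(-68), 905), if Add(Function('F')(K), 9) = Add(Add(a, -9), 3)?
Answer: 909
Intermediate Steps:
Function('F')(K) = 4 (Function('F')(K) = Add(-9, Add(Add(19, -9), 3)) = Add(-9, Add(10, 3)) = Add(-9, 13) = 4)
Add(Function('F')(-68), 905) = Add(4, 905) = 909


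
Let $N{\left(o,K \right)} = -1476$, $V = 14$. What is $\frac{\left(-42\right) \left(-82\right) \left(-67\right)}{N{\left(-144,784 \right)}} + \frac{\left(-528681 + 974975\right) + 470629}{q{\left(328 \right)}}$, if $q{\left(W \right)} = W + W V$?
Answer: $\frac{1686083}{4920} \approx 342.7$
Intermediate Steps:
$q{\left(W \right)} = 15 W$ ($q{\left(W \right)} = W + W 14 = W + 14 W = 15 W$)
$\frac{\left(-42\right) \left(-82\right) \left(-67\right)}{N{\left(-144,784 \right)}} + \frac{\left(-528681 + 974975\right) + 470629}{q{\left(328 \right)}} = \frac{\left(-42\right) \left(-82\right) \left(-67\right)}{-1476} + \frac{\left(-528681 + 974975\right) + 470629}{15 \cdot 328} = 3444 \left(-67\right) \left(- \frac{1}{1476}\right) + \frac{446294 + 470629}{4920} = \left(-230748\right) \left(- \frac{1}{1476}\right) + 916923 \cdot \frac{1}{4920} = \frac{469}{3} + \frac{305641}{1640} = \frac{1686083}{4920}$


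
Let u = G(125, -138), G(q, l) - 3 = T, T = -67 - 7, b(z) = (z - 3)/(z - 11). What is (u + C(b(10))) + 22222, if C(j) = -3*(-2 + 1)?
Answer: 22154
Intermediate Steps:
b(z) = (-3 + z)/(-11 + z)
T = -74
C(j) = 3 (C(j) = -3*(-1) = 3)
G(q, l) = -71 (G(q, l) = 3 - 74 = -71)
u = -71
(u + C(b(10))) + 22222 = (-71 + 3) + 22222 = -68 + 22222 = 22154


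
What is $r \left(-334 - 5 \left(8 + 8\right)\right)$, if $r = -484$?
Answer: $200376$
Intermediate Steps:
$r \left(-334 - 5 \left(8 + 8\right)\right) = - 484 \left(-334 - 5 \left(8 + 8\right)\right) = - 484 \left(-334 - 80\right) = \left(-484\right) \left(-414\right) = 200376$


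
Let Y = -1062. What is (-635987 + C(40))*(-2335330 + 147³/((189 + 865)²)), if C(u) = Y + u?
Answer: 1652625755197780813/1110916 ≈ 1.4876e+12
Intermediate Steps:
C(u) = -1062 + u
(-635987 + C(40))*(-2335330 + 147³/((189 + 865)²)) = (-635987 + (-1062 + 40))*(-2335330 + 147³/((189 + 865)²)) = (-635987 - 1022)*(-2335330 + 3176523/(1054²)) = -637009*(-2335330 + 3176523/1110916) = -637009*(-2594352285757/1110916) = 1652625755197780813/1110916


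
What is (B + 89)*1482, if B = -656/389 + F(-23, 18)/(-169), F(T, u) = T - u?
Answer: 656187876/5057 ≈ 1.2976e+5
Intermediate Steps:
B = -94915/65741 (B = -656/389 + (-23 - 1*18)/(-169) = -656*1/389 + (-23 - 18)*(-1/169) = -656/389 - 41*(-1/169) = -656/389 + 41/169 = -94915/65741 ≈ -1.4438)
(B + 89)*1482 = (-94915/65741 + 89)*1482 = (5756034/65741)*1482 = 656187876/5057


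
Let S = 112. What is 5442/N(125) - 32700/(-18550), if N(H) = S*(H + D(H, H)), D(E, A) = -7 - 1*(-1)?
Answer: 766821/353192 ≈ 2.1711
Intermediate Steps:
D(E, A) = -6 (D(E, A) = -7 + 1 = -6)
N(H) = -672 + 112*H (N(H) = 112*(H - 6) = 112*(-6 + H) = -672 + 112*H)
5442/N(125) - 32700/(-18550) = 5442/(-672 + 112*125) - 32700/(-18550) = 5442/(-672 + 14000) - 32700*(-1/18550) = 5442/13328 + 654/371 = 5442*(1/13328) + 654/371 = 2721/6664 + 654/371 = 766821/353192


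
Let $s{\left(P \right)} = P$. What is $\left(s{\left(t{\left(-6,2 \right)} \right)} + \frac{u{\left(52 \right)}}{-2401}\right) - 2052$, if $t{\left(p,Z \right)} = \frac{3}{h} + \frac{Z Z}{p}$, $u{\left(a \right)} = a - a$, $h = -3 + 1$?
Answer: $- \frac{12325}{6} \approx -2054.2$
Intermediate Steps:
$h = -2$
$u{\left(a \right)} = 0$
$t{\left(p,Z \right)} = - \frac{3}{2} + \frac{Z^{2}}{p}$ ($t{\left(p,Z \right)} = \frac{3}{-2} + \frac{Z Z}{p} = 3 \left(- \frac{1}{2}\right) + \frac{Z^{2}}{p} = - \frac{3}{2} + \frac{Z^{2}}{p}$)
$\left(s{\left(t{\left(-6,2 \right)} \right)} + \frac{u{\left(52 \right)}}{-2401}\right) - 2052 = \left(\left(- \frac{3}{2} + \frac{2^{2}}{-6}\right) + \frac{0}{-2401}\right) - 2052 = \left(\left(- \frac{3}{2} + 4 \left(- \frac{1}{6}\right)\right) + 0 \left(- \frac{1}{2401}\right)\right) - 2052 = \left(\left(- \frac{3}{2} - \frac{2}{3}\right) + 0\right) - 2052 = \left(- \frac{13}{6} + 0\right) - 2052 = - \frac{13}{6} - 2052 = - \frac{12325}{6}$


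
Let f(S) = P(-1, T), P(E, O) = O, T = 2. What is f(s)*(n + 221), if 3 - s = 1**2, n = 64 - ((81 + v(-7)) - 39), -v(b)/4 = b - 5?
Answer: 390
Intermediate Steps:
v(b) = 20 - 4*b (v(b) = -4*(b - 5) = -4*(-5 + b) = 20 - 4*b)
n = -26 (n = 64 - ((81 + (20 - 4*(-7))) - 39) = 64 - ((81 + (20 + 28)) - 39) = 64 - ((81 + 48) - 39) = 64 - (129 - 39) = 64 - 1*90 = 64 - 90 = -26)
s = 2 (s = 3 - 1*1**2 = 3 - 1*1 = 3 - 1 = 2)
f(S) = 2
f(s)*(n + 221) = 2*(-26 + 221) = 2*195 = 390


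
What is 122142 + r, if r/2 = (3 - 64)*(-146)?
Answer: 139954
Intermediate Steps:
r = 17812 (r = 2*((3 - 64)*(-146)) = 2*(-61*(-146)) = 2*8906 = 17812)
122142 + r = 122142 + 17812 = 139954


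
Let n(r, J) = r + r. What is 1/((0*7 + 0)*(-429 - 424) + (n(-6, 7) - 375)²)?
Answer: 1/149769 ≈ 6.6769e-6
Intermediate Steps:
n(r, J) = 2*r
1/((0*7 + 0)*(-429 - 424) + (n(-6, 7) - 375)²) = 1/((0*7 + 0)*(-429 - 424) + (2*(-6) - 375)²) = 1/((0 + 0)*(-853) + (-12 - 375)²) = 1/(0*(-853) + (-387)²) = 1/(0 + 149769) = 1/149769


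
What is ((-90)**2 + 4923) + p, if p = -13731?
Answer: -708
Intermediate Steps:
((-90)**2 + 4923) + p = ((-90)**2 + 4923) - 13731 = (8100 + 4923) - 13731 = 13023 - 13731 = -708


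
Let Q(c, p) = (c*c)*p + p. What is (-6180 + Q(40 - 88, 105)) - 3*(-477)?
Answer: 237276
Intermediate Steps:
Q(c, p) = p + p*c² (Q(c, p) = c²*p + p = p*c² + p = p + p*c²)
(-6180 + Q(40 - 88, 105)) - 3*(-477) = (-6180 + 105*(1 + (40 - 88)²)) - 3*(-477) = (-6180 + 105*(1 + (-48)²)) + 1431 = (-6180 + 105*(1 + 2304)) + 1431 = (-6180 + 105*2305) + 1431 = (-6180 + 242025) + 1431 = 235845 + 1431 = 237276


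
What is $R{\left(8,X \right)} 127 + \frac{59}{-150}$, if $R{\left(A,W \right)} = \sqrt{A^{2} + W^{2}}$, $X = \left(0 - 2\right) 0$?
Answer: $\frac{152341}{150} \approx 1015.6$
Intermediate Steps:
$X = 0$ ($X = \left(-2\right) 0 = 0$)
$R{\left(8,X \right)} 127 + \frac{59}{-150} = \sqrt{8^{2} + 0^{2}} \cdot 127 + \frac{59}{-150} = \sqrt{64 + 0} \cdot 127 + 59 \left(- \frac{1}{150}\right) = \sqrt{64} \cdot 127 - \frac{59}{150} = 8 \cdot 127 - \frac{59}{150} = 1016 - \frac{59}{150} = \frac{152341}{150}$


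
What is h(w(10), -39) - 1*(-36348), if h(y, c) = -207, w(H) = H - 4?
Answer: 36141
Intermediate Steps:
w(H) = -4 + H
h(w(10), -39) - 1*(-36348) = -207 - 1*(-36348) = -207 + 36348 = 36141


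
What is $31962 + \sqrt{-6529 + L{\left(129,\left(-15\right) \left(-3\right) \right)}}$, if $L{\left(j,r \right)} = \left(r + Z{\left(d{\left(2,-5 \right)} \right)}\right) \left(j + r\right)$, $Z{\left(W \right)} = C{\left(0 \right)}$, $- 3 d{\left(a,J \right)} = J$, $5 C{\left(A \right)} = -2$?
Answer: $31962 + \frac{\sqrt{30785}}{5} \approx 31997.0$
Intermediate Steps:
$C{\left(A \right)} = - \frac{2}{5}$ ($C{\left(A \right)} = \frac{1}{5} \left(-2\right) = - \frac{2}{5}$)
$d{\left(a,J \right)} = - \frac{J}{3}$
$Z{\left(W \right)} = - \frac{2}{5}$
$L{\left(j,r \right)} = \left(- \frac{2}{5} + r\right) \left(j + r\right)$ ($L{\left(j,r \right)} = \left(r - \frac{2}{5}\right) \left(j + r\right) = \left(- \frac{2}{5} + r\right) \left(j + r\right)$)
$31962 + \sqrt{-6529 + L{\left(129,\left(-15\right) \left(-3\right) \right)}} = 31962 + \sqrt{-6529 + \left(\left(\left(-15\right) \left(-3\right)\right)^{2} - \frac{258}{5} - \frac{2 \left(\left(-15\right) \left(-3\right)\right)}{5} + 129 \left(\left(-15\right) \left(-3\right)\right)\right)} = 31962 + \sqrt{-6529 + \left(45^{2} - \frac{258}{5} - 18 + 129 \cdot 45\right)} = 31962 + \sqrt{-6529 + \left(2025 - \frac{258}{5} - 18 + 5805\right)} = 31962 + \sqrt{-6529 + \frac{38802}{5}} = 31962 + \sqrt{\frac{6157}{5}} = 31962 + \frac{\sqrt{30785}}{5}$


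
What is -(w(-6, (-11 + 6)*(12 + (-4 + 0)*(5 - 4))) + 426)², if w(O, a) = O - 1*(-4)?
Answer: -179776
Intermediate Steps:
w(O, a) = 4 + O (w(O, a) = O + 4 = 4 + O)
-(w(-6, (-11 + 6)*(12 + (-4 + 0)*(5 - 4))) + 426)² = -((4 - 6) + 426)² = -(-2 + 426)² = -1*424² = -1*179776 = -179776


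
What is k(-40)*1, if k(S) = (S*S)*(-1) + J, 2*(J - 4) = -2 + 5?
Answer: -3189/2 ≈ -1594.5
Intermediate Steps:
J = 11/2 (J = 4 + (-2 + 5)/2 = 4 + (1/2)*3 = 4 + 3/2 = 11/2 ≈ 5.5000)
k(S) = 11/2 - S**2 (k(S) = (S*S)*(-1) + 11/2 = S**2*(-1) + 11/2 = -S**2 + 11/2 = 11/2 - S**2)
k(-40)*1 = (11/2 - 1*(-40)**2)*1 = (11/2 - 1*1600)*1 = (11/2 - 1600)*1 = -3189/2*1 = -3189/2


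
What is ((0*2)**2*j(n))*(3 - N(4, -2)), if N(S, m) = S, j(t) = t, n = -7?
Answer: 0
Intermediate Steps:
((0*2)**2*j(n))*(3 - N(4, -2)) = ((0*2)**2*(-7))*(3 - 1*4) = (0**2*(-7))*(3 - 4) = (0*(-7))*(-1) = 0*(-1) = 0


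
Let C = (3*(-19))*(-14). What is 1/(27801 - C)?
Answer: 1/27003 ≈ 3.7033e-5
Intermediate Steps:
C = 798 (C = -57*(-14) = 798)
1/(27801 - C) = 1/(27801 - 1*798) = 1/(27801 - 798) = 1/27003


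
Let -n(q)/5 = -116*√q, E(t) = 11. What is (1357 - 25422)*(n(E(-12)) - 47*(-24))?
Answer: -27145320 - 13957700*√11 ≈ -7.3438e+7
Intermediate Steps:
n(q) = 580*√q (n(q) = -(-580)*√q = 580*√q)
(1357 - 25422)*(n(E(-12)) - 47*(-24)) = (1357 - 25422)*(580*√11 - 47*(-24)) = -24065*(580*√11 + 1128) = -24065*(1128 + 580*√11) = -27145320 - 13957700*√11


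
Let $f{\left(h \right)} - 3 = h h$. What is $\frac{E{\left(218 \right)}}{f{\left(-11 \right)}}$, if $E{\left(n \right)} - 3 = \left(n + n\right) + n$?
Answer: $\frac{657}{124} \approx 5.2984$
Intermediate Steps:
$f{\left(h \right)} = 3 + h^{2}$ ($f{\left(h \right)} = 3 + h h = 3 + h^{2}$)
$E{\left(n \right)} = 3 + 3 n$ ($E{\left(n \right)} = 3 + \left(\left(n + n\right) + n\right) = 3 + \left(2 n + n\right) = 3 + 3 n$)
$\frac{E{\left(218 \right)}}{f{\left(-11 \right)}} = \frac{3 + 3 \cdot 218}{3 + \left(-11\right)^{2}} = \frac{3 + 654}{3 + 121} = \frac{657}{124}$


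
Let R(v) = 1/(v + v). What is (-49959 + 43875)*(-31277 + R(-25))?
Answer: 4757234742/25 ≈ 1.9029e+8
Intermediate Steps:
R(v) = 1/(2*v)
(-49959 + 43875)*(-31277 + R(-25)) = (-49959 + 43875)*(-31277 + (½)/(-25)) = -6084*(-31277 + (½)*(-1/25)) = -6084*(-31277 - 1/50) = -6084*(-1563851/50) = 4757234742/25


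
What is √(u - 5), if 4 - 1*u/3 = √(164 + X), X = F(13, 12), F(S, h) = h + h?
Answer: √(7 - 6*√47) ≈ 5.8424*I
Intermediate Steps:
F(S, h) = 2*h
X = 24 (X = 2*12 = 24)
u = 12 - 6*√47 (u = 12 - 3*√(164 + 24) = 12 - 6*√47 ≈ -29.134)
√(u - 5) = √((12 - 6*√47) - 5) = √(7 - 6*√47)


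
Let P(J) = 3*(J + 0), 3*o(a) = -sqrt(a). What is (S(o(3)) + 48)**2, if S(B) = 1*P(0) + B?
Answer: (144 - sqrt(3))**2/9 ≈ 2248.9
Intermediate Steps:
o(a) = -sqrt(a)/3 (o(a) = (-sqrt(a))/3 = -sqrt(a)/3)
P(J) = 3*J
S(B) = B (S(B) = 1*(3*0) + B = 1*0 + B = 0 + B = B)
(S(o(3)) + 48)**2 = (-sqrt(3)/3 + 48)**2 = (48 - sqrt(3)/3)**2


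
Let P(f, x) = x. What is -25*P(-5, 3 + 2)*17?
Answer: -2125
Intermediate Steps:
-25*P(-5, 3 + 2)*17 = -25*(3 + 2)*17 = -25*5*17 = -125*17 = -2125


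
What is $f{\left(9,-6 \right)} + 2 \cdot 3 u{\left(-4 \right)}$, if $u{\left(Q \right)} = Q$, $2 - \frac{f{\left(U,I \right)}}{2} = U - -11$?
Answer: $-60$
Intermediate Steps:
$f{\left(U,I \right)} = -18 - 2 U$ ($f{\left(U,I \right)} = 4 - 2 \left(U - -11\right) = 4 - 2 \left(U + 11\right) = 4 - 2 \left(11 + U\right) = 4 - \left(22 + 2 U\right) = -18 - 2 U$)
$f{\left(9,-6 \right)} + 2 \cdot 3 u{\left(-4 \right)} = \left(-18 - 18\right) + 2 \cdot 3 \left(-4\right) = \left(-18 - 18\right) + 6 \left(-4\right) = -36 - 24 = -60$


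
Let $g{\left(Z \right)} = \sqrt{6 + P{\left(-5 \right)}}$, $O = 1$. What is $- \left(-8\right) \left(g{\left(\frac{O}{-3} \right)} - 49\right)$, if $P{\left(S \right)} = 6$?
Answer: $-392 + 16 \sqrt{3} \approx -364.29$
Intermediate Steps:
$g{\left(Z \right)} = 2 \sqrt{3}$ ($g{\left(Z \right)} = \sqrt{6 + 6} = \sqrt{12} = 2 \sqrt{3}$)
$- \left(-8\right) \left(g{\left(\frac{O}{-3} \right)} - 49\right) = - \left(-8\right) \left(2 \sqrt{3} - 49\right) = - \left(-8\right) \left(-49 + 2 \sqrt{3}\right) = - (392 - 16 \sqrt{3}) = -392 + 16 \sqrt{3}$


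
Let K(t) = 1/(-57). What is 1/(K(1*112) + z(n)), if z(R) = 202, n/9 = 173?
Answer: 57/11513 ≈ 0.0049509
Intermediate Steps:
n = 1557 (n = 9*173 = 1557)
K(t) = -1/57
1/(K(1*112) + z(n)) = 1/(-1/57 + 202) = 1/(11513/57) = 57/11513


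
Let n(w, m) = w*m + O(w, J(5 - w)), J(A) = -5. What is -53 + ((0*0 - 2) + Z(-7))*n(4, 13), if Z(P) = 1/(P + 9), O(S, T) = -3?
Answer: -253/2 ≈ -126.50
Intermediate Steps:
n(w, m) = -3 + m*w (n(w, m) = w*m - 3 = m*w - 3 = -3 + m*w)
Z(P) = 1/(9 + P)
-53 + ((0*0 - 2) + Z(-7))*n(4, 13) = -53 + ((0*0 - 2) + 1/(9 - 7))*(-3 + 13*4) = -53 + ((0 - 2) + 1/2)*(-3 + 52) = -53 + (-2 + ½)*49 = -53 - 3/2*49 = -53 - 147/2 = -253/2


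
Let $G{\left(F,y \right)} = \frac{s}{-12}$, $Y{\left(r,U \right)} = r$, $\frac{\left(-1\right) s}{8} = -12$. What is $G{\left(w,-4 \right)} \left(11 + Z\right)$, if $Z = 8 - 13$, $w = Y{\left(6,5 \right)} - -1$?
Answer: $-48$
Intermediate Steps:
$s = 96$ ($s = \left(-8\right) \left(-12\right) = 96$)
$w = 7$ ($w = 6 - -1 = 6 + 1 = 7$)
$G{\left(F,y \right)} = -8$ ($G{\left(F,y \right)} = \frac{96}{-12} = 96 \left(- \frac{1}{12}\right) = -8$)
$Z = -5$ ($Z = 8 - 13 = -5$)
$G{\left(w,-4 \right)} \left(11 + Z\right) = - 8 \left(11 - 5\right) = \left(-8\right) 6 = -48$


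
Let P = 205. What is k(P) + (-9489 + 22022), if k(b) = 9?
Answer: 12542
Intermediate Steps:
k(P) + (-9489 + 22022) = 9 + (-9489 + 22022) = 9 + 12533 = 12542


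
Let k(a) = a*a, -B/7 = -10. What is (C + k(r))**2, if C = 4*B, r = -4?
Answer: 87616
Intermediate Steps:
B = 70 (B = -7*(-10) = 70)
C = 280 (C = 4*70 = 280)
k(a) = a**2
(C + k(r))**2 = (280 + (-4)**2)**2 = (280 + 16)**2 = 296**2 = 87616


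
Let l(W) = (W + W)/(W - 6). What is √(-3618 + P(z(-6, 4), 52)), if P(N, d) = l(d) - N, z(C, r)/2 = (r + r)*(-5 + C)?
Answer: I*√1819622/23 ≈ 58.649*I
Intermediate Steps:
z(C, r) = 4*r*(-5 + C) (z(C, r) = 2*((r + r)*(-5 + C)) = 2*((2*r)*(-5 + C)) = 2*(2*r*(-5 + C)) = 4*r*(-5 + C))
l(W) = 2*W/(-6 + W) (l(W) = (2*W)/(-6 + W) = 2*W/(-6 + W))
P(N, d) = -N + 2*d/(-6 + d) (P(N, d) = 2*d/(-6 + d) - N = -N + 2*d/(-6 + d))
√(-3618 + P(z(-6, 4), 52)) = √(-3618 + (2*52 - 4*4*(-5 - 6)*(-6 + 52))/(-6 + 52)) = √(-3618 + (104 - 1*4*4*(-11)*46)/46) = √(-3618 + (104 - 1*(-176)*46)/46) = √(-3618 + (104 + 8096)/46) = √(-3618 + (1/46)*8200) = √(-3618 + 4100/23) = √(-79114/23) = I*√1819622/23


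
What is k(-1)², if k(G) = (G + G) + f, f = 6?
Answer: 16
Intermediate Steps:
k(G) = 6 + 2*G (k(G) = (G + G) + 6 = 2*G + 6 = 6 + 2*G)
k(-1)² = (6 + 2*(-1))² = (6 - 2)² = 4² = 16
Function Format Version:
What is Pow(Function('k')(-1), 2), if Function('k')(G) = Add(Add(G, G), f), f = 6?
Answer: 16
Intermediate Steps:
Function('k')(G) = Add(6, Mul(2, G)) (Function('k')(G) = Add(Add(G, G), 6) = Add(Mul(2, G), 6) = Add(6, Mul(2, G)))
Pow(Function('k')(-1), 2) = Pow(Add(6, Mul(2, -1)), 2) = Pow(Add(6, -2), 2) = Pow(4, 2) = 16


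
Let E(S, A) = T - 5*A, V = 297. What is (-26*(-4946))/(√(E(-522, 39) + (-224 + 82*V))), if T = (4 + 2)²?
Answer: 128596*√23971/23971 ≈ 830.59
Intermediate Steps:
T = 36 (T = 6² = 36)
E(S, A) = 36 - 5*A
(-26*(-4946))/(√(E(-522, 39) + (-224 + 82*V))) = (-26*(-4946))/(√((36 - 5*39) + (-224 + 82*297))) = 128596/(√((36 - 195) + (-224 + 24354))) = 128596/(√(-159 + 24130)) = 128596/(√23971) = 128596*(√23971/23971) = 128596*√23971/23971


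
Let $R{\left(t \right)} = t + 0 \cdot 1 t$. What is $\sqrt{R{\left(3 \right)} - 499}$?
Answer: $4 i \sqrt{31} \approx 22.271 i$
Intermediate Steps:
$R{\left(t \right)} = t$ ($R{\left(t \right)} = t + 0 t = t + 0 = t$)
$\sqrt{R{\left(3 \right)} - 499} = \sqrt{3 - 499} = \sqrt{-496} = 4 i \sqrt{31}$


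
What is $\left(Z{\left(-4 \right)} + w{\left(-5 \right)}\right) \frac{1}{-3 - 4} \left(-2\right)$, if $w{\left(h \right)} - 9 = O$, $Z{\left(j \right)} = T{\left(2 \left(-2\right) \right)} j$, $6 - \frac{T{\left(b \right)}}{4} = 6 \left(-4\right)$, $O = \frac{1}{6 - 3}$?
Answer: $- \frac{2824}{21} \approx -134.48$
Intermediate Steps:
$O = \frac{1}{3} \approx 0.33333$
$T{\left(b \right)} = 120$ ($T{\left(b \right)} = 24 - 4 \cdot 6 \left(-4\right) = 24 - -96 = 24 + 96 = 120$)
$Z{\left(j \right)} = 120 j$
$w{\left(h \right)} = \frac{28}{3}$ ($w{\left(h \right)} = 9 + \frac{1}{3} = \frac{28}{3}$)
$\left(Z{\left(-4 \right)} + w{\left(-5 \right)}\right) \frac{1}{-3 - 4} \left(-2\right) = \left(120 \left(-4\right) + \frac{28}{3}\right) \frac{1}{-3 - 4} \left(-2\right) = \left(-480 + \frac{28}{3}\right) \frac{1}{-7} \left(-2\right) = - \frac{1412 \left(\left(- \frac{1}{7}\right) \left(-2\right)\right)}{3} = \left(- \frac{1412}{3}\right) \frac{2}{7} = - \frac{2824}{21}$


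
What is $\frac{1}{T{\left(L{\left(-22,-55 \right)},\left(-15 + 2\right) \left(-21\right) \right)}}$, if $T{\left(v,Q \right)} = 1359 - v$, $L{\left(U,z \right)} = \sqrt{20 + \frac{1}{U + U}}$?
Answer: $\frac{19932}{27087295} + \frac{2 \sqrt{9669}}{81261885} \approx 0.00073826$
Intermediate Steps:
$L{\left(U,z \right)} = \sqrt{20 + \frac{1}{2 U}}$
$\frac{1}{T{\left(L{\left(-22,-55 \right)},\left(-15 + 2\right) \left(-21\right) \right)}} = \frac{1}{1359 - \frac{\sqrt{80 + \frac{2}{-22}}}{2}} = \frac{1}{1359 - \frac{\sqrt{80 + 2 \left(- \frac{1}{22}\right)}}{2}} = \frac{1}{1359 - \frac{\sqrt{80 - \frac{1}{11}}}{2}} = \frac{1}{1359 - \frac{\sqrt{\frac{879}{11}}}{2}} = \frac{1}{1359 - \frac{\frac{1}{11} \sqrt{9669}}{2}} = \frac{1}{1359 - \frac{\sqrt{9669}}{22}}$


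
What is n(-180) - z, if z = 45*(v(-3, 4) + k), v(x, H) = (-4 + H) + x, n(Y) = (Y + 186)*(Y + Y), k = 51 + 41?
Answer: -6165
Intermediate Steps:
k = 92
n(Y) = 2*Y*(186 + Y) (n(Y) = (186 + Y)*(2*Y) = 2*Y*(186 + Y))
v(x, H) = -4 + H + x
z = 4005 (z = 45*((-4 + 4 - 3) + 92) = 45*(-3 + 92) = 45*89 = 4005)
n(-180) - z = 2*(-180)*(186 - 180) - 1*4005 = 2*(-180)*6 - 4005 = -2160 - 4005 = -6165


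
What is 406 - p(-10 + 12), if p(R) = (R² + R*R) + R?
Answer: 396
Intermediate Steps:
p(R) = R + 2*R² (p(R) = (R² + R²) + R = 2*R² + R = R + 2*R²)
406 - p(-10 + 12) = 406 - (-10 + 12)*(1 + 2*(-10 + 12)) = 406 - 2*(1 + 2*2) = 406 - 2*(1 + 4) = 406 - 2*5 = 406 - 1*10 = 406 - 10 = 396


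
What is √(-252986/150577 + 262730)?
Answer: 12*√844239362183/21511 ≈ 512.57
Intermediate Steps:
√(-252986/150577 + 262730) = √(39560842224/150577) = 12*√844239362183/21511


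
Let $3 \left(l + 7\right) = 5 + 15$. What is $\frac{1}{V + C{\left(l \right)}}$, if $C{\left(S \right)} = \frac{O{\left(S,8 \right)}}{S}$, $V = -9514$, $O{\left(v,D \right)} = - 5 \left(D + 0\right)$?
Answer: $- \frac{1}{9394} \approx -0.00010645$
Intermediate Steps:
$l = - \frac{1}{3}$ ($l = -7 + \frac{5 + 15}{3} = -7 + \frac{1}{3} \cdot 20 = -7 + \frac{20}{3} = - \frac{1}{3} \approx -0.33333$)
$O{\left(v,D \right)} = - 5 D$
$C{\left(S \right)} = - \frac{40}{S}$ ($C{\left(S \right)} = \frac{\left(-5\right) 8}{S} = - \frac{40}{S}$)
$\frac{1}{V + C{\left(l \right)}} = \frac{1}{-9514 - \frac{40}{- \frac{1}{3}}} = \frac{1}{-9514 - -120} = \frac{1}{-9514 + 120} = \frac{1}{-9394} = - \frac{1}{9394}$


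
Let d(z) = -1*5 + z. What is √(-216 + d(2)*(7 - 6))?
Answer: I*√219 ≈ 14.799*I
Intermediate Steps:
d(z) = -5 + z
√(-216 + d(2)*(7 - 6)) = √(-216 + (-5 + 2)*(7 - 6)) = √(-216 - 3*1) = √(-216 - 3) = √(-219) = I*√219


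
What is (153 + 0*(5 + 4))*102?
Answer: 15606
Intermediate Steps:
(153 + 0*(5 + 4))*102 = (153 + 0*9)*102 = (153 + 0)*102 = 153*102 = 15606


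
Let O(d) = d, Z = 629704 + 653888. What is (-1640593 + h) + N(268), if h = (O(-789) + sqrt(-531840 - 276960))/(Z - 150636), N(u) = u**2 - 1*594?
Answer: -592673075939/377652 + 5*I*sqrt(2022)/283239 ≈ -1.5694e+6 + 0.00079379*I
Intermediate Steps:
Z = 1283592
N(u) = -594 + u**2 (N(u) = u**2 - 594 = -594 + u**2)
h = -263/377652 + 5*I*sqrt(2022)/283239 (h = (-789 + sqrt(-531840 - 276960))/(1283592 - 150636) = (-789 + sqrt(-808800))/1132956 = (-789 + 20*I*sqrt(2022))*(1/1132956) = -263/377652 + 5*I*sqrt(2022)/283239 ≈ -0.00069641 + 0.00079379*I)
(-1640593 + h) + N(268) = (-1640593 + (-263/377652 + 5*I*sqrt(2022)/283239)) + (-594 + 268**2) = (-619573227899/377652 + 5*I*sqrt(2022)/283239) + (-594 + 71824) = (-619573227899/377652 + 5*I*sqrt(2022)/283239) + 71230 = -592673075939/377652 + 5*I*sqrt(2022)/283239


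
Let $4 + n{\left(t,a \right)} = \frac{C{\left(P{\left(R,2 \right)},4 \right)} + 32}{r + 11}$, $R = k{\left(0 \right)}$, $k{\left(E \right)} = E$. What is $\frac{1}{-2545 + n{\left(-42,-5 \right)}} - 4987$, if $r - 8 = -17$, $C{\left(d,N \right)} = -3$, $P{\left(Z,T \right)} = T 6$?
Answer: $- \frac{25279105}{5069} \approx -4987.0$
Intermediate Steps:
$R = 0$
$P{\left(Z,T \right)} = 6 T$
$r = -9$ ($r = 8 - 17 = -9$)
$n{\left(t,a \right)} = \frac{21}{2}$ ($n{\left(t,a \right)} = -4 + \frac{-3 + 32}{-9 + 11} = -4 + \frac{29}{2} = \frac{21}{2}$)
$\frac{1}{-2545 + n{\left(-42,-5 \right)}} - 4987 = \frac{1}{-2545 + \frac{21}{2}} - 4987 = \frac{1}{- \frac{5069}{2}} - 4987 = - \frac{2}{5069} - 4987 = - \frac{25279105}{5069}$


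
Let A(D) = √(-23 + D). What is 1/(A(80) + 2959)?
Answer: 2959/8755624 - √57/8755624 ≈ 0.00033709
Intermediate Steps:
1/(A(80) + 2959) = 1/(√(-23 + 80) + 2959) = 1/(√57 + 2959) = 1/(2959 + √57)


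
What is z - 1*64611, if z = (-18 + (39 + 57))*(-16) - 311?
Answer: -66170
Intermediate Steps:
z = -1559 (z = (-18 + 96)*(-16) - 311 = 78*(-16) - 311 = -1248 - 311 = -1559)
z - 1*64611 = -1559 - 1*64611 = -1559 - 64611 = -66170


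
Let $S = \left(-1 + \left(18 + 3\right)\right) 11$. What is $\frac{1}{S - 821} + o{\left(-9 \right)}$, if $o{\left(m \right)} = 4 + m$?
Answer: $- \frac{3006}{601} \approx -5.0017$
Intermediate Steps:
$S = 220$ ($S = \left(-1 + 21\right) 11 = 20 \cdot 11 = 220$)
$\frac{1}{S - 821} + o{\left(-9 \right)} = \frac{1}{220 - 821} + \left(4 - 9\right) = \frac{1}{-601} - 5 = - \frac{1}{601} - 5 = - \frac{3006}{601}$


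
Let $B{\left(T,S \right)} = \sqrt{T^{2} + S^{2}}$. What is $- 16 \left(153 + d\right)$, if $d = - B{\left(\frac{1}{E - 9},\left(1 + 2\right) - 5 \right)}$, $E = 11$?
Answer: $-2448 + 8 \sqrt{17} \approx -2415.0$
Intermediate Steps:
$B{\left(T,S \right)} = \sqrt{S^{2} + T^{2}}$
$d = - \frac{\sqrt{17}}{2}$ ($d = - \sqrt{\left(\left(1 + 2\right) - 5\right)^{2} + \left(\frac{1}{11 - 9}\right)^{2}} = - \sqrt{\left(3 - 5\right)^{2} + \left(\frac{1}{2}\right)^{2}} = - \sqrt{\left(-2\right)^{2} + \left(\frac{1}{2}\right)^{2}} = - \sqrt{4 + \frac{1}{4}} = - \sqrt{\frac{17}{4}} = - \frac{\sqrt{17}}{2} \approx -2.0616$)
$- 16 \left(153 + d\right) = - 16 \left(153 - \frac{\sqrt{17}}{2}\right) = -2448 + 8 \sqrt{17}$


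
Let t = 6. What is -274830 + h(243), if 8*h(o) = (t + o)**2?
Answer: -2136639/8 ≈ -2.6708e+5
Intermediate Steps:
h(o) = (6 + o)**2/8
-274830 + h(243) = -274830 + (6 + 243)**2/8 = -274830 + (1/8)*249**2 = -274830 + (1/8)*62001 = -274830 + 62001/8 = -2136639/8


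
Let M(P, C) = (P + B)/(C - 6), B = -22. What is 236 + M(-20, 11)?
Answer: 1138/5 ≈ 227.60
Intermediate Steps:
M(P, C) = (-22 + P)/(-6 + C) (M(P, C) = (P - 22)/(C - 6) = (-22 + P)/(-6 + C))
236 + M(-20, 11) = 236 + (-22 - 20)/(-6 + 11) = 236 - 42/5 = 1138/5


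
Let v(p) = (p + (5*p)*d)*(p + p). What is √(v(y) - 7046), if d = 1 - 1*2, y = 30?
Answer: I*√14246 ≈ 119.36*I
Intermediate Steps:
d = -1 (d = 1 - 2 = -1)
v(p) = -8*p² (v(p) = (p + (5*p)*(-1))*(p + p) = (p - 5*p)*(2*p) = (-4*p)*(2*p) = -8*p²)
√(v(y) - 7046) = √(-8*30² - 7046) = √(-8*900 - 7046) = √(-7200 - 7046) = √(-14246) = I*√14246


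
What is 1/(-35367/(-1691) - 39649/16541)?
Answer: 27970831/517959088 ≈ 0.054002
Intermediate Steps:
1/(-35367/(-1691) - 39649/16541) = 1/(-35367*(-1/1691) - 39649*1/16541) = 1/(35367/1691 - 39649/16541) = 1/(517959088/27970831) = 27970831/517959088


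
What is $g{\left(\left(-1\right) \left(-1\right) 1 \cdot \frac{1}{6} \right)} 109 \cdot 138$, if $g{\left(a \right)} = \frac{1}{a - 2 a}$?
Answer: $-90252$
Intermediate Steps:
$g{\left(a \right)} = - \frac{1}{a}$ ($g{\left(a \right)} = \frac{1}{\left(-1\right) a} = - \frac{1}{a}$)
$g{\left(\left(-1\right) \left(-1\right) 1 \cdot \frac{1}{6} \right)} 109 \cdot 138 = - \frac{1}{\left(-1\right) \left(-1\right) 1 \cdot \frac{1}{6}} \cdot 109 \cdot 138 = - \frac{1}{1 \cdot 1 \cdot \frac{1}{6}} \cdot 109 \cdot 138 = - \frac{1}{1 \cdot \frac{1}{6}} \cdot 109 \cdot 138 = - \frac{1}{\frac{1}{6}} \cdot 109 \cdot 138 = \left(-1\right) 6 \cdot 109 \cdot 138 = \left(-6\right) 109 \cdot 138 = \left(-654\right) 138 = -90252$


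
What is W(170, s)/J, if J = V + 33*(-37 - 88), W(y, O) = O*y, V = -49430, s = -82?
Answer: 2788/10711 ≈ 0.26029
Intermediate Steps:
J = -53555 (J = -49430 + 33*(-37 - 88) = -49430 + 33*(-125) = -49430 - 4125 = -53555)
W(170, s)/J = -82*170/(-53555) = -13940*(-1/53555) = 2788/10711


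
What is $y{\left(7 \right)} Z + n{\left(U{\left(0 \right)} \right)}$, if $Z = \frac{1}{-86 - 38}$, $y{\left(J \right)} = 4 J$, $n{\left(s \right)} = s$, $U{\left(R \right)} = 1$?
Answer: $\frac{24}{31} \approx 0.77419$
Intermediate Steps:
$Z = - \frac{1}{124}$ ($Z = \frac{1}{-124} = - \frac{1}{124} \approx -0.0080645$)
$y{\left(7 \right)} Z + n{\left(U{\left(0 \right)} \right)} = 4 \cdot 7 \left(- \frac{1}{124}\right) + 1 = 28 \left(- \frac{1}{124}\right) + 1 = - \frac{7}{31} + 1 = \frac{24}{31}$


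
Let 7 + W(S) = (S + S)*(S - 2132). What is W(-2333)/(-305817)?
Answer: -6944561/101939 ≈ -68.125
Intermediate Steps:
W(S) = -7 + 2*S*(-2132 + S) (W(S) = -7 + (S + S)*(S - 2132) = -7 + (2*S)*(-2132 + S) = -7 + 2*S*(-2132 + S))
W(-2333)/(-305817) = (-7 - 4264*(-2333) + 2*(-2333)**2)/(-305817) = (-7 + 9947912 + 2*5442889)*(-1/305817) = (-7 + 9947912 + 10885778)*(-1/305817) = 20833683*(-1/305817) = -6944561/101939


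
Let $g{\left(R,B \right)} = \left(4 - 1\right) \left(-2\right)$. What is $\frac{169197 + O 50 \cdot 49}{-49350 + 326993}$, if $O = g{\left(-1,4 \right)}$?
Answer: $\frac{154497}{277643} \approx 0.55646$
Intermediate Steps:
$g{\left(R,B \right)} = -6$ ($g{\left(R,B \right)} = 3 \left(-2\right) = -6$)
$O = -6$
$\frac{169197 + O 50 \cdot 49}{-49350 + 326993} = \frac{169197 + \left(-6\right) 50 \cdot 49}{-49350 + 326993} = \frac{169197 - 14700}{277643} = \left(169197 - 14700\right) \frac{1}{277643} = 154497 \cdot \frac{1}{277643} = \frac{154497}{277643}$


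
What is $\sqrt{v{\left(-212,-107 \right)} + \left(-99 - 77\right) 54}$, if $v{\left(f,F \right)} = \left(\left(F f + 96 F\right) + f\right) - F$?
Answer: $\sqrt{2803} \approx 52.943$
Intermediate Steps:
$v{\left(f,F \right)} = f + 95 F + F f$ ($v{\left(f,F \right)} = \left(\left(96 F + F f\right) + f\right) - F = \left(f + 96 F + F f\right) - F = f + 95 F + F f$)
$\sqrt{v{\left(-212,-107 \right)} + \left(-99 - 77\right) 54} = \sqrt{\left(-212 + 95 \left(-107\right) - -22684\right) + \left(-99 - 77\right) 54} = \sqrt{\left(-212 - 10165 + 22684\right) - 9504} = \sqrt{12307 - 9504} = \sqrt{2803}$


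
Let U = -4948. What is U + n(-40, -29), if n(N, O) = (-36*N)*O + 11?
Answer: -46697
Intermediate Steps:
n(N, O) = 11 - 36*N*O (n(N, O) = -36*N*O + 11 = 11 - 36*N*O)
U + n(-40, -29) = -4948 + (11 - 36*(-40)*(-29)) = -4948 + (11 - 41760) = -4948 - 41749 = -46697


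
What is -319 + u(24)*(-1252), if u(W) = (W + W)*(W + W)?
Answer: -2884927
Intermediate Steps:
u(W) = 4*W² (u(W) = (2*W)*(2*W) = 4*W²)
-319 + u(24)*(-1252) = -319 + (4*24²)*(-1252) = -319 + (4*576)*(-1252) = -319 + 2304*(-1252) = -319 - 2884608 = -2884927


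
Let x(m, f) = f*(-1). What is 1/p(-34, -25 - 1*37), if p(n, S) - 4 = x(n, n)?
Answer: 1/38 ≈ 0.026316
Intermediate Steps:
x(m, f) = -f
p(n, S) = 4 - n
1/p(-34, -25 - 1*37) = 1/(4 - 1*(-34)) = 1/(4 + 34) = 1/38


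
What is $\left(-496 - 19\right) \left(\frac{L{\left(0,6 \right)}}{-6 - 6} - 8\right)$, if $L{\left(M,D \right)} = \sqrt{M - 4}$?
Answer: $4120 + \frac{515 i}{6} \approx 4120.0 + 85.833 i$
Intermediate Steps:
$L{\left(M,D \right)} = \sqrt{-4 + M}$
$\left(-496 - 19\right) \left(\frac{L{\left(0,6 \right)}}{-6 - 6} - 8\right) = \left(-496 - 19\right) \left(\frac{\sqrt{-4 + 0}}{-6 - 6} - 8\right) = - 515 \left(\frac{\sqrt{-4}}{-12} - 8\right) = - 515 \left(- \frac{2 i}{12} - 8\right) = - 515 \left(- \frac{i}{6} - 8\right) = - 515 \left(-8 - \frac{i}{6}\right) = 4120 + \frac{515 i}{6}$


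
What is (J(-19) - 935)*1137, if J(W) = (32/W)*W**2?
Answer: -1754391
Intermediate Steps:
J(W) = 32*W
(J(-19) - 935)*1137 = (32*(-19) - 935)*1137 = (-608 - 935)*1137 = -1543*1137 = -1754391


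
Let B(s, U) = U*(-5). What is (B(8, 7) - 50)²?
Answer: 7225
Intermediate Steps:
B(s, U) = -5*U
(B(8, 7) - 50)² = (-5*7 - 50)² = (-35 - 50)² = (-85)² = 7225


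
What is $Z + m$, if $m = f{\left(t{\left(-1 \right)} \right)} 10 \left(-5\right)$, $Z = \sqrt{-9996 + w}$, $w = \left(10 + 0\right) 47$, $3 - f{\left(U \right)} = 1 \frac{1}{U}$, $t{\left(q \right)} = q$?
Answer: $-200 + i \sqrt{9526} \approx -200.0 + 97.601 i$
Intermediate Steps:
$f{\left(U \right)} = 3 - \frac{1}{U}$ ($f{\left(U \right)} = 3 - 1 \frac{1}{U} = 3 - \frac{1}{U}$)
$w = 470$ ($w = 10 \cdot 47 = 470$)
$Z = i \sqrt{9526}$ ($Z = \sqrt{-9996 + 470} = \sqrt{-9526} = i \sqrt{9526} \approx 97.601 i$)
$m = -200$ ($m = \left(3 - \frac{1}{-1}\right) 10 \left(-5\right) = \left(3 - -1\right) 10 \left(-5\right) = \left(3 + 1\right) 10 \left(-5\right) = 4 \cdot 10 \left(-5\right) = 40 \left(-5\right) = -200$)
$Z + m = i \sqrt{9526} - 200 = -200 + i \sqrt{9526}$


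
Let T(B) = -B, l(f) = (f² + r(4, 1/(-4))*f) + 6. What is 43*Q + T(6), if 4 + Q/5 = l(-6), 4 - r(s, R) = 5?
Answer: 9454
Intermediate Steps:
r(s, R) = -1 (r(s, R) = 4 - 1*5 = 4 - 5 = -1)
l(f) = 6 + f² - f (l(f) = (f² - f) + 6 = 6 + f² - f)
Q = 220 (Q = -20 + 5*(6 + (-6)² - 1*(-6)) = -20 + 5*(6 + 36 + 6) = -20 + 5*48 = -20 + 240 = 220)
43*Q + T(6) = 43*220 - 1*6 = 9460 - 6 = 9454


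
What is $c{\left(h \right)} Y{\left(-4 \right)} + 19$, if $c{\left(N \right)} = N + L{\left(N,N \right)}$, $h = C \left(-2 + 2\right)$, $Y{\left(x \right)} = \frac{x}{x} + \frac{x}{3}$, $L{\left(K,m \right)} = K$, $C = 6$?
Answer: $19$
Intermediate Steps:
$Y{\left(x \right)} = 1 + \frac{x}{3}$ ($Y{\left(x \right)} = 1 + x \frac{1}{3} = 1 + \frac{x}{3}$)
$h = 0$ ($h = 6 \left(-2 + 2\right) = 6 \cdot 0 = 0$)
$c{\left(N \right)} = 2 N$ ($c{\left(N \right)} = N + N = 2 N$)
$c{\left(h \right)} Y{\left(-4 \right)} + 19 = 2 \cdot 0 \left(1 + \frac{1}{3} \left(-4\right)\right) + 19 = 0 \left(1 - \frac{4}{3}\right) + 19 = 0 \left(- \frac{1}{3}\right) + 19 = 0 + 19 = 19$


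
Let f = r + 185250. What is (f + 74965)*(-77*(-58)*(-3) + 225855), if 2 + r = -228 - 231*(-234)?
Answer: 66719783823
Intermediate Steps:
r = 53824 (r = -2 + (-228 - 231*(-234)) = -2 + (-228 + 54054) = -2 + 53826 = 53824)
f = 239074 (f = 53824 + 185250 = 239074)
(f + 74965)*(-77*(-58)*(-3) + 225855) = (239074 + 74965)*(-77*(-58)*(-3) + 225855) = 314039*(4466*(-3) + 225855) = 314039*(-13398 + 225855) = 314039*212457 = 66719783823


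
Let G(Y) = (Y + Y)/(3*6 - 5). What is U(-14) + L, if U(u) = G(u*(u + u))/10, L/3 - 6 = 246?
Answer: 49532/65 ≈ 762.03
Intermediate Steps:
L = 756 (L = 18 + 3*246 = 18 + 738 = 756)
G(Y) = 2*Y/13 (G(Y) = (2*Y)/(18 - 5) = (2*Y)/13 = (2*Y)*(1/13) = 2*Y/13)
U(u) = 2*u²/65 (U(u) = (2*(u*(u + u))/13)/10 = (2*(u*(2*u))/13)*(⅒) = (2*(2*u²)/13)*(⅒) = (4*u²/13)*(⅒) = 2*u²/65)
U(-14) + L = (2/65)*(-14)² + 756 = (2/65)*196 + 756 = 392/65 + 756 = 49532/65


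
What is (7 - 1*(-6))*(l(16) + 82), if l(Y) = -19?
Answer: 819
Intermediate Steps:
(7 - 1*(-6))*(l(16) + 82) = (7 - 1*(-6))*(-19 + 82) = (7 + 6)*63 = 13*63 = 819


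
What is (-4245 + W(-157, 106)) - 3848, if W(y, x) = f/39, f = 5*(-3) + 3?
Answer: -105213/13 ≈ -8093.3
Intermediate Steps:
f = -12 (f = -15 + 3 = -12)
W(y, x) = -4/13 (W(y, x) = -12/39 = -12*1/39 = -4/13)
(-4245 + W(-157, 106)) - 3848 = (-4245 - 4/13) - 3848 = -55189/13 - 3848 = -105213/13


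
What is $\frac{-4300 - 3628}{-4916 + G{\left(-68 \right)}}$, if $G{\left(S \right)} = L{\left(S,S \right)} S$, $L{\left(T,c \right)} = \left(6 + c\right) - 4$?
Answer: $\frac{1982}{107} \approx 18.523$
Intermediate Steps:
$L{\left(T,c \right)} = 2 + c$
$G{\left(S \right)} = S \left(2 + S\right)$ ($G{\left(S \right)} = \left(2 + S\right) S = S \left(2 + S\right)$)
$\frac{-4300 - 3628}{-4916 + G{\left(-68 \right)}} = \frac{-4300 - 3628}{-4916 - 68 \left(2 - 68\right)} = - \frac{7928}{-4916 - -4488} = - \frac{7928}{-4916 + 4488} = - \frac{7928}{-428} = \left(-7928\right) \left(- \frac{1}{428}\right) = \frac{1982}{107}$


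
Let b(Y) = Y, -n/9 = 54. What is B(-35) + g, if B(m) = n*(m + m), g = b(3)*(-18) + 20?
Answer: 33986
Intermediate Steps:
n = -486 (n = -9*54 = -486)
g = -34 (g = 3*(-18) + 20 = -54 + 20 = -34)
B(m) = -972*m (B(m) = -486*(m + m) = -972*m)
B(-35) + g = -972*(-35) - 34 = 34020 - 34 = 33986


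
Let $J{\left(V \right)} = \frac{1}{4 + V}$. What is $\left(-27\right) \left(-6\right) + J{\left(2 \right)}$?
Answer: $\frac{973}{6} \approx 162.17$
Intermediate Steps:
$\left(-27\right) \left(-6\right) + J{\left(2 \right)} = \left(-27\right) \left(-6\right) + \frac{1}{4 + 2} = 162 + \frac{1}{6} = \frac{973}{6}$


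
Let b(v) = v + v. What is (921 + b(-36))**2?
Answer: 720801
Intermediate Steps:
b(v) = 2*v
(921 + b(-36))**2 = (921 + 2*(-36))**2 = (921 - 72)**2 = 849**2 = 720801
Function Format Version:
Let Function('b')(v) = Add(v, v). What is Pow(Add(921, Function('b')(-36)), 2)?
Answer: 720801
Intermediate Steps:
Function('b')(v) = Mul(2, v)
Pow(Add(921, Function('b')(-36)), 2) = Pow(Add(921, Mul(2, -36)), 2) = Pow(Add(921, -72), 2) = Pow(849, 2) = 720801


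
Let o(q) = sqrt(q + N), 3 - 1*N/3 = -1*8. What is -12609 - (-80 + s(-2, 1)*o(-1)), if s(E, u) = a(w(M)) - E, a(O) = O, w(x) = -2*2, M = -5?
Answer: -12529 + 8*sqrt(2) ≈ -12518.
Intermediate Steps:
w(x) = -4
N = 33 (N = 9 - (-3)*8 = 9 - 3*(-8) = 9 + 24 = 33)
o(q) = sqrt(33 + q) (o(q) = sqrt(q + 33) = sqrt(33 + q))
s(E, u) = -4 - E
-12609 - (-80 + s(-2, 1)*o(-1)) = -12609 - (-80 + (-4 - 1*(-2))*sqrt(33 - 1)) = -12609 - (-80 + (-4 + 2)*sqrt(32)) = -12609 - (-80 - 8*sqrt(2)) = -12609 + (80 + 8*sqrt(2)) = -12529 + 8*sqrt(2)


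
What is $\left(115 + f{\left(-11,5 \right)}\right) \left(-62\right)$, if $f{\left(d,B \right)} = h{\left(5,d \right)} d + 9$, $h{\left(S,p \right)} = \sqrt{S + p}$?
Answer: $-7688 + 682 i \sqrt{6} \approx -7688.0 + 1670.6 i$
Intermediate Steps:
$f{\left(d,B \right)} = 9 + d \sqrt{5 + d}$ ($f{\left(d,B \right)} = \sqrt{5 + d} d + 9 = d \sqrt{5 + d} + 9 = 9 + d \sqrt{5 + d}$)
$\left(115 + f{\left(-11,5 \right)}\right) \left(-62\right) = \left(115 + \left(9 - 11 \sqrt{5 - 11}\right)\right) \left(-62\right) = \left(115 + \left(9 - 11 \sqrt{-6}\right)\right) \left(-62\right) = \left(115 + \left(9 - 11 i \sqrt{6}\right)\right) \left(-62\right) = \left(124 - 11 i \sqrt{6}\right) \left(-62\right) = -7688 + 682 i \sqrt{6}$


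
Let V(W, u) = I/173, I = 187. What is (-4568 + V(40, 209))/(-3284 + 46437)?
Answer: -790077/7465469 ≈ -0.10583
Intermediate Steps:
V(W, u) = 187/173
(-4568 + V(40, 209))/(-3284 + 46437) = (-4568 + 187/173)/(-3284 + 46437) = -790077/173/43153 = -790077/173*1/43153 = -790077/7465469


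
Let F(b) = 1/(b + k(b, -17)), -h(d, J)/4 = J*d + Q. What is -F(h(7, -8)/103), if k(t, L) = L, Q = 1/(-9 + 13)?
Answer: 103/1528 ≈ 0.067408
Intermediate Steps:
Q = 1/4 ≈ 0.25000
h(d, J) = -1 - 4*J*d (h(d, J) = -4*(J*d + 1/4) = -4*(1/4 + J*d) = -1 - 4*J*d)
F(b) = 1/(-17 + b) (F(b) = 1/(b - 17) = 1/(-17 + b))
-F(h(7, -8)/103) = -1/(-17 + (-1 - 4*(-8)*7)/103) = -1/(-17 + (-1 + 224)*(1/103)) = -1/(-17 + 223*(1/103)) = -1/(-17 + 223/103) = -1/(-1528/103) = -1*(-103/1528) = 103/1528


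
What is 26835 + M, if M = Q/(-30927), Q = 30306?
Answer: 276631913/10309 ≈ 26834.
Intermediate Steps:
M = -10102/10309 (M = 30306/(-30927) = 30306*(-1/30927) = -10102/10309 ≈ -0.97992)
26835 + M = 26835 - 10102/10309 = 276631913/10309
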